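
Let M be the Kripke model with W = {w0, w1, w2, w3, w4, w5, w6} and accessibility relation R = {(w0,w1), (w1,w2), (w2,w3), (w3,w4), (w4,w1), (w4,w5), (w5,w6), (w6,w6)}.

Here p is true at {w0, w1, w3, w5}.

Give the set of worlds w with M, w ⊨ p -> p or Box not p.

w0: p is T, p or Box not p is T. ✓
w1: p is T, p or Box not p is T. ✓
w2: p is F, p or Box not p is F. ✓
w3: p is T, p or Box not p is T. ✓
w4: p is F, p or Box not p is F. ✓
w5: p is T, p or Box not p is T. ✓
w6: p is F, p or Box not p is T. ✓

{w0, w1, w2, w3, w4, w5, w6}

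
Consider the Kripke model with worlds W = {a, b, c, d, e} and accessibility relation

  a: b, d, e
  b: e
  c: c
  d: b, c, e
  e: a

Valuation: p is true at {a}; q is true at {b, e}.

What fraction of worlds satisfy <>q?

a: successors {b, d, e}; q there: b:T, d:F, e:T. ✓
b: successors {e}; q there: e:T. ✓
c: successors {c}; q there: c:F. ✗
d: successors {b, c, e}; q there: b:T, c:F, e:T. ✓
e: successors {a}; q there: a:F. ✗
That's 3 of 5 worlds, so 3/5.

3/5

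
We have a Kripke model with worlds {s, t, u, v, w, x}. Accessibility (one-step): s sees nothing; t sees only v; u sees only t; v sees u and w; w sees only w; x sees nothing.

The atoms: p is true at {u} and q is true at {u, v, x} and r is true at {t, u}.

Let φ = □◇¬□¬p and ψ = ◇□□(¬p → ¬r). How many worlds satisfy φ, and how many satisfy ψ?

3 and 3

For □◇¬□¬p:
s: no successors, so □◇¬□¬p holds vacuously. ✓
t: successors {v}; ◇¬□¬p there: v:F. ✗
u: successors {t}; ◇¬□¬p there: t:T. ✓
v: successors {u, w}; ◇¬□¬p there: u:F, w:F. ✗
w: successors {w}; ◇¬□¬p there: w:F. ✗
x: no successors, so □◇¬□¬p holds vacuously. ✓
— 3 worlds.
For ◇□□(¬p → ¬r):
s: no successors, so ◇□□(¬p → ¬r) fails. ✗
t: successors {v}; □□(¬p → ¬r) there: v:F. ✗
u: successors {t}; □□(¬p → ¬r) there: t:T. ✓
v: successors {u, w}; □□(¬p → ¬r) there: u:T, w:T. ✓
w: successors {w}; □□(¬p → ¬r) there: w:T. ✓
x: no successors, so ◇□□(¬p → ¬r) fails. ✗
— 3 worlds.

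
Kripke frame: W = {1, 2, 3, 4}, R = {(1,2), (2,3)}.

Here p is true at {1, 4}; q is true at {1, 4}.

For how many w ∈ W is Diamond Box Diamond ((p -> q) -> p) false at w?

3

1: successors {2}; Box Diamond ((p -> q) -> p) there: 2:F. ✗
2: successors {3}; Box Diamond ((p -> q) -> p) there: 3:T. ✓
3: no successors, so Diamond Box Diamond ((p -> q) -> p) fails. ✗
4: no successors, so Diamond Box Diamond ((p -> q) -> p) fails. ✗
Satisfying worlds: {2}.
So Diamond Box Diamond ((p -> q) -> p) fails at the other 3 worlds.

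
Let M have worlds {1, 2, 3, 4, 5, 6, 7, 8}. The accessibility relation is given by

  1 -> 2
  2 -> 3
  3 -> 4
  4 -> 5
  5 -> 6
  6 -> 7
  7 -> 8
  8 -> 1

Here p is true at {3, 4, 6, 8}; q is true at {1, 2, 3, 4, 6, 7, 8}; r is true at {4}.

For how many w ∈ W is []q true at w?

1: successors {2}; q there: 2:T. ✓
2: successors {3}; q there: 3:T. ✓
3: successors {4}; q there: 4:T. ✓
4: successors {5}; q there: 5:F. ✗
5: successors {6}; q there: 6:T. ✓
6: successors {7}; q there: 7:T. ✓
7: successors {8}; q there: 8:T. ✓
8: successors {1}; q there: 1:T. ✓
Satisfying worlds: {1, 2, 3, 5, 6, 7, 8}.

7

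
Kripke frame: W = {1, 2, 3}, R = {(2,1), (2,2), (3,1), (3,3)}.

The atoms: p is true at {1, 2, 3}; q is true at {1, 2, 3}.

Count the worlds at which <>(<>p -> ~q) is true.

2

1: no successors, so <>(<>p -> ~q) fails. ✗
2: successors {1, 2}; <>p -> ~q there: 1:T, 2:F. ✓
3: successors {1, 3}; <>p -> ~q there: 1:T, 3:F. ✓
Satisfying worlds: {2, 3}.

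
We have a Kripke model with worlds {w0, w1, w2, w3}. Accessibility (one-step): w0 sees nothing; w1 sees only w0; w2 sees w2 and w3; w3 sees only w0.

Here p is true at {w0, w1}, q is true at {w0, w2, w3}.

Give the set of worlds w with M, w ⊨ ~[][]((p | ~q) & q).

{w2}

w0: [][]((p | ~q) & q) is T. ✗
w1: [][]((p | ~q) & q) is T. ✗
w2: [][]((p | ~q) & q) is F. ✓
w3: [][]((p | ~q) & q) is T. ✗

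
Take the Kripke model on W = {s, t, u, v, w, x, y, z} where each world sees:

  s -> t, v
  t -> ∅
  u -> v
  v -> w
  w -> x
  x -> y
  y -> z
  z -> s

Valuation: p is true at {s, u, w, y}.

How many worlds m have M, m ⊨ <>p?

s: successors {t, v}; p there: t:F, v:F. ✗
t: no successors, so <>p fails. ✗
u: successors {v}; p there: v:F. ✗
v: successors {w}; p there: w:T. ✓
w: successors {x}; p there: x:F. ✗
x: successors {y}; p there: y:T. ✓
y: successors {z}; p there: z:F. ✗
z: successors {s}; p there: s:T. ✓
Satisfying worlds: {v, x, z}.

3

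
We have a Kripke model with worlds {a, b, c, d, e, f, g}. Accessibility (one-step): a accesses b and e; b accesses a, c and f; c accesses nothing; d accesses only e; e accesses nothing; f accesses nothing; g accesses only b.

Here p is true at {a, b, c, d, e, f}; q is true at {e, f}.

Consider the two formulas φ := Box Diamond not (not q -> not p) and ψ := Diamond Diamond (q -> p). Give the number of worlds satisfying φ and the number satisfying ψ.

4 and 3

For Box Diamond not (not q -> not p):
a: successors {b, e}; Diamond not (not q -> not p) there: b:T, e:F. ✗
b: successors {a, c, f}; Diamond not (not q -> not p) there: a:T, c:F, f:F. ✗
c: no successors, so Box Diamond not (not q -> not p) holds vacuously. ✓
d: successors {e}; Diamond not (not q -> not p) there: e:F. ✗
e: no successors, so Box Diamond not (not q -> not p) holds vacuously. ✓
f: no successors, so Box Diamond not (not q -> not p) holds vacuously. ✓
g: successors {b}; Diamond not (not q -> not p) there: b:T. ✓
— 4 worlds.
For Diamond Diamond (q -> p):
a: successors {b, e}; Diamond (q -> p) there: b:T, e:F. ✓
b: successors {a, c, f}; Diamond (q -> p) there: a:T, c:F, f:F. ✓
c: no successors, so Diamond Diamond (q -> p) fails. ✗
d: successors {e}; Diamond (q -> p) there: e:F. ✗
e: no successors, so Diamond Diamond (q -> p) fails. ✗
f: no successors, so Diamond Diamond (q -> p) fails. ✗
g: successors {b}; Diamond (q -> p) there: b:T. ✓
— 3 worlds.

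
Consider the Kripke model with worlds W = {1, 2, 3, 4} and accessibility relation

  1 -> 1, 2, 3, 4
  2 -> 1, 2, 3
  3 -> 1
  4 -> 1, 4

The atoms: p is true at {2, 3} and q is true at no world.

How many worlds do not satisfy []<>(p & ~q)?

1: successors {1, 2, 3, 4}; <>(p & ~q) there: 1:T, 2:T, 3:F, 4:F. ✗
2: successors {1, 2, 3}; <>(p & ~q) there: 1:T, 2:T, 3:F. ✗
3: successors {1}; <>(p & ~q) there: 1:T. ✓
4: successors {1, 4}; <>(p & ~q) there: 1:T, 4:F. ✗
Satisfying worlds: {3}.
So []<>(p & ~q) fails at the other 3 worlds.

3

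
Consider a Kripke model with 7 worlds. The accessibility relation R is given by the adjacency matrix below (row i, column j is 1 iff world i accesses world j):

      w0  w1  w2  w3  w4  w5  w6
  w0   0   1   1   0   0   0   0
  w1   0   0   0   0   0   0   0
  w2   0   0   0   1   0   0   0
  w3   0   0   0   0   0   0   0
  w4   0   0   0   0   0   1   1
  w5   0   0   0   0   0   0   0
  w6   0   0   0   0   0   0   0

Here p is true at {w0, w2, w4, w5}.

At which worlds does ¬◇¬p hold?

w0: ◇¬p is T. ✗
w1: ◇¬p is F. ✓
w2: ◇¬p is T. ✗
w3: ◇¬p is F. ✓
w4: ◇¬p is T. ✗
w5: ◇¬p is F. ✓
w6: ◇¬p is F. ✓

{w1, w3, w5, w6}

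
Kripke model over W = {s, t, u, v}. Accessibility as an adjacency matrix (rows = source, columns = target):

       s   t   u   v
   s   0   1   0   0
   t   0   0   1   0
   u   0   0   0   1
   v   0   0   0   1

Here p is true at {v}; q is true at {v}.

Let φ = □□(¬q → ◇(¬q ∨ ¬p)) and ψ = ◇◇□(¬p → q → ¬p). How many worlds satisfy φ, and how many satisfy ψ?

For □□(¬q → ◇(¬q ∨ ¬p)):
s: successors {t}; □(¬q → ◇(¬q ∨ ¬p)) there: t:F. ✗
t: successors {u}; □(¬q → ◇(¬q ∨ ¬p)) there: u:T. ✓
u: successors {v}; □(¬q → ◇(¬q ∨ ¬p)) there: v:T. ✓
v: successors {v}; □(¬q → ◇(¬q ∨ ¬p)) there: v:T. ✓
— 3 worlds.
For ◇◇□(¬p → q → ¬p):
s: successors {t}; ◇□(¬p → q → ¬p) there: t:T. ✓
t: successors {u}; ◇□(¬p → q → ¬p) there: u:T. ✓
u: successors {v}; ◇□(¬p → q → ¬p) there: v:T. ✓
v: successors {v}; ◇□(¬p → q → ¬p) there: v:T. ✓
— 4 worlds.

3 and 4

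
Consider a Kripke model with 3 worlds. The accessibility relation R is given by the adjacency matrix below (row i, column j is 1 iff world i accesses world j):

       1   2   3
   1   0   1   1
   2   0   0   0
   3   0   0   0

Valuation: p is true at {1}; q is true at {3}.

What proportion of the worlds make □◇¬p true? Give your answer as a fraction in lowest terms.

1: successors {2, 3}; ◇¬p there: 2:F, 3:F. ✗
2: no successors, so □◇¬p holds vacuously. ✓
3: no successors, so □◇¬p holds vacuously. ✓
That's 2 of 3 worlds, so 2/3.

2/3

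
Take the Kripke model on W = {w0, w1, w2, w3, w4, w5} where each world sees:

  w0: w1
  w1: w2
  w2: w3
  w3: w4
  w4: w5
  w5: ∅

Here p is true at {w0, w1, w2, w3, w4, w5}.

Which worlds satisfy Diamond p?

{w0, w1, w2, w3, w4}

w0: successors {w1}; p there: w1:T. ✓
w1: successors {w2}; p there: w2:T. ✓
w2: successors {w3}; p there: w3:T. ✓
w3: successors {w4}; p there: w4:T. ✓
w4: successors {w5}; p there: w5:T. ✓
w5: no successors, so Diamond p fails. ✗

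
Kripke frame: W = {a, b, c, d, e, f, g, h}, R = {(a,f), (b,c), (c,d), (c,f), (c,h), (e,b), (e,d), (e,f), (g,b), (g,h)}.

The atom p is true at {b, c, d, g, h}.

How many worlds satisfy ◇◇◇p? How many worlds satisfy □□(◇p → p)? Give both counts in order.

2 and 8

For ◇◇◇p:
a: successors {f}; ◇◇p there: f:F. ✗
b: successors {c}; ◇◇p there: c:F. ✗
c: successors {d, f, h}; ◇◇p there: d:F, f:F, h:F. ✗
d: no successors, so ◇◇◇p fails. ✗
e: successors {b, d, f}; ◇◇p there: b:T, d:F, f:F. ✓
f: no successors, so ◇◇◇p fails. ✗
g: successors {b, h}; ◇◇p there: b:T, h:F. ✓
h: no successors, so ◇◇◇p fails. ✗
— 2 worlds.
For □□(◇p → p):
a: successors {f}; □(◇p → p) there: f:T. ✓
b: successors {c}; □(◇p → p) there: c:T. ✓
c: successors {d, f, h}; □(◇p → p) there: d:T, f:T, h:T. ✓
d: no successors, so □□(◇p → p) holds vacuously. ✓
e: successors {b, d, f}; □(◇p → p) there: b:T, d:T, f:T. ✓
f: no successors, so □□(◇p → p) holds vacuously. ✓
g: successors {b, h}; □(◇p → p) there: b:T, h:T. ✓
h: no successors, so □□(◇p → p) holds vacuously. ✓
— 8 worlds.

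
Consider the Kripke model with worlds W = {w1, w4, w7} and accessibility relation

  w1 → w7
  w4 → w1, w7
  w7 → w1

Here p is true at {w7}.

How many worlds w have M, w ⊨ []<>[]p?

w1: successors {w7}; <>[]p there: w7:T. ✓
w4: successors {w1, w7}; <>[]p there: w1:F, w7:T. ✗
w7: successors {w1}; <>[]p there: w1:F. ✗
Satisfying worlds: {w1}.

1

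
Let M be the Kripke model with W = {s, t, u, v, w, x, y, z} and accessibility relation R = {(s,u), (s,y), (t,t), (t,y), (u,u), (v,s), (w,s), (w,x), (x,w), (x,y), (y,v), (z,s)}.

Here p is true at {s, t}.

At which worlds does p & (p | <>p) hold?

{s, t}

s: p is T, p | <>p is T. ✓
t: p is T, p | <>p is T. ✓
u: p is F, p | <>p is F. ✗
v: p is F, p | <>p is T. ✗
w: p is F, p | <>p is T. ✗
x: p is F, p | <>p is F. ✗
y: p is F, p | <>p is F. ✗
z: p is F, p | <>p is T. ✗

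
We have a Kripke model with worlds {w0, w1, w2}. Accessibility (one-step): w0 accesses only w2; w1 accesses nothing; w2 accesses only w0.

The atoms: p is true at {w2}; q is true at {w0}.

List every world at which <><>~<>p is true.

{w2}

w0: successors {w2}; <>~<>p there: w2:F. ✗
w1: no successors, so <><>~<>p fails. ✗
w2: successors {w0}; <>~<>p there: w0:T. ✓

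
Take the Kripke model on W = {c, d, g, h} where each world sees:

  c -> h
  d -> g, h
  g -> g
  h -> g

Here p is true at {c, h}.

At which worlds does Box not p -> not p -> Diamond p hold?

c: Box not p is F, not p -> Diamond p is T. ✓
d: Box not p is F, not p -> Diamond p is T. ✓
g: Box not p is T, not p -> Diamond p is F. ✗
h: Box not p is T, not p -> Diamond p is T. ✓

{c, d, h}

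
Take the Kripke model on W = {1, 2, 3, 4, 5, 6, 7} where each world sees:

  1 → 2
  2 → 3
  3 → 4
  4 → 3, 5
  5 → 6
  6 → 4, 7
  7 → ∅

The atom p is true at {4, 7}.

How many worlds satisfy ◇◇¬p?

4

1: successors {2}; ◇¬p there: 2:T. ✓
2: successors {3}; ◇¬p there: 3:F. ✗
3: successors {4}; ◇¬p there: 4:T. ✓
4: successors {3, 5}; ◇¬p there: 3:F, 5:T. ✓
5: successors {6}; ◇¬p there: 6:F. ✗
6: successors {4, 7}; ◇¬p there: 4:T, 7:F. ✓
7: no successors, so ◇◇¬p fails. ✗
Satisfying worlds: {1, 3, 4, 6}.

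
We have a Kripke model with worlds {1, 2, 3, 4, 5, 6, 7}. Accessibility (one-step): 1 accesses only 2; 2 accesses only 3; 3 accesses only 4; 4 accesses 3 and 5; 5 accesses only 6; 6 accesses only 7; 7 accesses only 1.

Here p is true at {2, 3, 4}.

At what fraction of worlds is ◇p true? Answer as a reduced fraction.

1: successors {2}; p there: 2:T. ✓
2: successors {3}; p there: 3:T. ✓
3: successors {4}; p there: 4:T. ✓
4: successors {3, 5}; p there: 3:T, 5:F. ✓
5: successors {6}; p there: 6:F. ✗
6: successors {7}; p there: 7:F. ✗
7: successors {1}; p there: 1:F. ✗
That's 4 of 7 worlds, so 4/7.

4/7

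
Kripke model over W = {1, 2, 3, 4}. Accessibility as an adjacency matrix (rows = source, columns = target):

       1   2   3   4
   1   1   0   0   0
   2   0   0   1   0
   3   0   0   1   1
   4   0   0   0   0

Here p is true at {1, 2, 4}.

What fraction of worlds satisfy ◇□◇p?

1/2

1: successors {1}; □◇p there: 1:T. ✓
2: successors {3}; □◇p there: 3:F. ✗
3: successors {3, 4}; □◇p there: 3:F, 4:T. ✓
4: no successors, so ◇□◇p fails. ✗
That's 2 of 4 worlds, so 2/4 = 1/2.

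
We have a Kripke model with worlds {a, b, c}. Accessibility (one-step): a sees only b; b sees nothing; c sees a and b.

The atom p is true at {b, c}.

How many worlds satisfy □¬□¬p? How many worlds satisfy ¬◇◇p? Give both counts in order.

1 and 2

For □¬□¬p:
a: successors {b}; ¬□¬p there: b:F. ✗
b: no successors, so □¬□¬p holds vacuously. ✓
c: successors {a, b}; ¬□¬p there: a:T, b:F. ✗
— 1 world.
For ¬◇◇p:
a: ◇◇p is F. ✓
b: ◇◇p is F. ✓
c: ◇◇p is T. ✗
— 2 worlds.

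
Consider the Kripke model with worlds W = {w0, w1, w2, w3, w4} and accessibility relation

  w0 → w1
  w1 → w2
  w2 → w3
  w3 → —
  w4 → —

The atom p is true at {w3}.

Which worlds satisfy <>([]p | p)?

w0: successors {w1}; []p | p there: w1:F. ✗
w1: successors {w2}; []p | p there: w2:T. ✓
w2: successors {w3}; []p | p there: w3:T. ✓
w3: no successors, so <>([]p | p) fails. ✗
w4: no successors, so <>([]p | p) fails. ✗

{w1, w2}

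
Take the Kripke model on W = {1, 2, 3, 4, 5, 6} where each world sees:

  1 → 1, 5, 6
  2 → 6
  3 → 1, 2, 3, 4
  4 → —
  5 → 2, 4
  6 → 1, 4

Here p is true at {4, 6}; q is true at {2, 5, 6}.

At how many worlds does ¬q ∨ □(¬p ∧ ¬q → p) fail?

1: ¬q is T, □(¬p ∧ ¬q → p) is F. ✓
2: ¬q is F, □(¬p ∧ ¬q → p) is T. ✓
3: ¬q is T, □(¬p ∧ ¬q → p) is F. ✓
4: ¬q is T, □(¬p ∧ ¬q → p) is T. ✓
5: ¬q is F, □(¬p ∧ ¬q → p) is T. ✓
6: ¬q is F, □(¬p ∧ ¬q → p) is F. ✗
Satisfying worlds: {1, 2, 3, 4, 5}.
So ¬q ∨ □(¬p ∧ ¬q → p) fails at the other 1 world.

1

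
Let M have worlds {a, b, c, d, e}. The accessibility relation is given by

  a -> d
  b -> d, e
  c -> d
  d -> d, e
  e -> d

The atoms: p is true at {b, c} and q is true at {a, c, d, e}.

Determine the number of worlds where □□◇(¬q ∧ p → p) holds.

5

a: successors {d}; □◇(¬q ∧ p → p) there: d:T. ✓
b: successors {d, e}; □◇(¬q ∧ p → p) there: d:T, e:T. ✓
c: successors {d}; □◇(¬q ∧ p → p) there: d:T. ✓
d: successors {d, e}; □◇(¬q ∧ p → p) there: d:T, e:T. ✓
e: successors {d}; □◇(¬q ∧ p → p) there: d:T. ✓
Satisfying worlds: {a, b, c, d, e}.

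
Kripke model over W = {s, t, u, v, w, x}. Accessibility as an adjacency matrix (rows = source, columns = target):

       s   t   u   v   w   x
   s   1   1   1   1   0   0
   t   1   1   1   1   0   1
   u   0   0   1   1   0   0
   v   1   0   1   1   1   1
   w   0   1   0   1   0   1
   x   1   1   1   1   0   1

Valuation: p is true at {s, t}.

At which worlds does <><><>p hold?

{s, t, u, v, w, x}

s: successors {s, t, u, v}; <><>p there: s:T, t:T, u:T, v:T. ✓
t: successors {s, t, u, v, x}; <><>p there: s:T, t:T, u:T, v:T, x:T. ✓
u: successors {u, v}; <><>p there: u:T, v:T. ✓
v: successors {s, u, v, w, x}; <><>p there: s:T, u:T, v:T, w:T, x:T. ✓
w: successors {t, v, x}; <><>p there: t:T, v:T, x:T. ✓
x: successors {s, t, u, v, x}; <><>p there: s:T, t:T, u:T, v:T, x:T. ✓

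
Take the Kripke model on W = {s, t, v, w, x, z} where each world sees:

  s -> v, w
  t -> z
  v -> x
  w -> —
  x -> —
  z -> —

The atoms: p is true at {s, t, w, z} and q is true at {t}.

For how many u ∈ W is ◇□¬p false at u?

s: successors {v, w}; □¬p there: v:T, w:T. ✓
t: successors {z}; □¬p there: z:T. ✓
v: successors {x}; □¬p there: x:T. ✓
w: no successors, so ◇□¬p fails. ✗
x: no successors, so ◇□¬p fails. ✗
z: no successors, so ◇□¬p fails. ✗
Satisfying worlds: {s, t, v}.
So ◇□¬p fails at the other 3 worlds.

3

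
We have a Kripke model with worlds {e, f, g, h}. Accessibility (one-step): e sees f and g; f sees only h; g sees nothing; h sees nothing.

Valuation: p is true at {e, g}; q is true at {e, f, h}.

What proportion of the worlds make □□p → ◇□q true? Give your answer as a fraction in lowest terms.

e: □□p is F, ◇□q is T. ✓
f: □□p is T, ◇□q is T. ✓
g: □□p is T, ◇□q is F. ✗
h: □□p is T, ◇□q is F. ✗
That's 2 of 4 worlds, so 2/4 = 1/2.

1/2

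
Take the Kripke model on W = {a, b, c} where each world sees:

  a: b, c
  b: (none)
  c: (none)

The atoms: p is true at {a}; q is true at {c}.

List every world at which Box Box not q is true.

{a, b, c}

a: successors {b, c}; Box not q there: b:T, c:T. ✓
b: no successors, so Box Box not q holds vacuously. ✓
c: no successors, so Box Box not q holds vacuously. ✓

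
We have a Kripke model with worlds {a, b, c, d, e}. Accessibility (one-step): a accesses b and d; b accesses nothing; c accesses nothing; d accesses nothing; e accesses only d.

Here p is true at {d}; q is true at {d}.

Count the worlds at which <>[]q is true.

a: successors {b, d}; []q there: b:T, d:T. ✓
b: no successors, so <>[]q fails. ✗
c: no successors, so <>[]q fails. ✗
d: no successors, so <>[]q fails. ✗
e: successors {d}; []q there: d:T. ✓
Satisfying worlds: {a, e}.

2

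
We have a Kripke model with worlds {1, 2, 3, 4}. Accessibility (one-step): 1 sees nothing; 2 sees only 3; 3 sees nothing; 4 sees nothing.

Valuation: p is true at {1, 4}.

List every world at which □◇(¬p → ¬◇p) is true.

{1, 3, 4}

1: no successors, so □◇(¬p → ¬◇p) holds vacuously. ✓
2: successors {3}; ◇(¬p → ¬◇p) there: 3:F. ✗
3: no successors, so □◇(¬p → ¬◇p) holds vacuously. ✓
4: no successors, so □◇(¬p → ¬◇p) holds vacuously. ✓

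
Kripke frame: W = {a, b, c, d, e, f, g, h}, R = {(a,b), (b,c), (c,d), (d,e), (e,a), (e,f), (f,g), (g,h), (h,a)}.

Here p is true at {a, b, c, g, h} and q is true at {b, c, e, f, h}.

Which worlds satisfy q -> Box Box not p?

a: q is F, Box Box not p is F. ✓
b: q is T, Box Box not p is T. ✓
c: q is T, Box Box not p is T. ✓
d: q is F, Box Box not p is F. ✓
e: q is T, Box Box not p is F. ✗
f: q is T, Box Box not p is F. ✗
g: q is F, Box Box not p is F. ✓
h: q is T, Box Box not p is F. ✗

{a, b, c, d, g}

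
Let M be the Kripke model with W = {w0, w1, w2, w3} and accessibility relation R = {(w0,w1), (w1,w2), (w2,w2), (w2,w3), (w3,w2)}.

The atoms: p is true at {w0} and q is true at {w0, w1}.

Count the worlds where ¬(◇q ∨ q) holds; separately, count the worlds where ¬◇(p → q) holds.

2 and 0

For ¬(◇q ∨ q):
w0: ◇q ∨ q is T. ✗
w1: ◇q ∨ q is T. ✗
w2: ◇q ∨ q is F. ✓
w3: ◇q ∨ q is F. ✓
— 2 worlds.
For ¬◇(p → q):
w0: ◇(p → q) is T. ✗
w1: ◇(p → q) is T. ✗
w2: ◇(p → q) is T. ✗
w3: ◇(p → q) is T. ✗
— 0 worlds.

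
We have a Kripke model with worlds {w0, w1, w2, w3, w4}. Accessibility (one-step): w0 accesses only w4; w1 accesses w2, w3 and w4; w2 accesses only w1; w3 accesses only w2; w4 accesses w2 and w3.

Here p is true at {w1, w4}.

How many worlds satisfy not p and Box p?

2

w0: not p is T, Box p is T. ✓
w1: not p is F, Box p is F. ✗
w2: not p is T, Box p is T. ✓
w3: not p is T, Box p is F. ✗
w4: not p is F, Box p is F. ✗
Satisfying worlds: {w0, w2}.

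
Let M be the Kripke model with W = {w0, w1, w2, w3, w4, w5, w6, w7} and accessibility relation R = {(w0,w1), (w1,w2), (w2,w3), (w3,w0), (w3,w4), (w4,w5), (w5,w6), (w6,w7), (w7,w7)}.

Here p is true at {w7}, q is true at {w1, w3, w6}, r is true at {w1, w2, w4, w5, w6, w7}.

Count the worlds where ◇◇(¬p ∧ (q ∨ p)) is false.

w0: successors {w1}; ◇(¬p ∧ (q ∨ p)) there: w1:F. ✗
w1: successors {w2}; ◇(¬p ∧ (q ∨ p)) there: w2:T. ✓
w2: successors {w3}; ◇(¬p ∧ (q ∨ p)) there: w3:F. ✗
w3: successors {w0, w4}; ◇(¬p ∧ (q ∨ p)) there: w0:T, w4:F. ✓
w4: successors {w5}; ◇(¬p ∧ (q ∨ p)) there: w5:T. ✓
w5: successors {w6}; ◇(¬p ∧ (q ∨ p)) there: w6:F. ✗
w6: successors {w7}; ◇(¬p ∧ (q ∨ p)) there: w7:F. ✗
w7: successors {w7}; ◇(¬p ∧ (q ∨ p)) there: w7:F. ✗
Satisfying worlds: {w1, w3, w4}.
So ◇◇(¬p ∧ (q ∨ p)) fails at the other 5 worlds.

5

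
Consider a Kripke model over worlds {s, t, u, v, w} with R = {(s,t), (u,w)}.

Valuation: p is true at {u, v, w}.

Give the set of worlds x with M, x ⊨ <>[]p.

{s, u}

s: successors {t}; []p there: t:T. ✓
t: no successors, so <>[]p fails. ✗
u: successors {w}; []p there: w:T. ✓
v: no successors, so <>[]p fails. ✗
w: no successors, so <>[]p fails. ✗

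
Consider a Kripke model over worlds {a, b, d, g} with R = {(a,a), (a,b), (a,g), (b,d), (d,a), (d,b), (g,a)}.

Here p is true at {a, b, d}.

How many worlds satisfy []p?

a: successors {a, b, g}; p there: a:T, b:T, g:F. ✗
b: successors {d}; p there: d:T. ✓
d: successors {a, b}; p there: a:T, b:T. ✓
g: successors {a}; p there: a:T. ✓
Satisfying worlds: {b, d, g}.

3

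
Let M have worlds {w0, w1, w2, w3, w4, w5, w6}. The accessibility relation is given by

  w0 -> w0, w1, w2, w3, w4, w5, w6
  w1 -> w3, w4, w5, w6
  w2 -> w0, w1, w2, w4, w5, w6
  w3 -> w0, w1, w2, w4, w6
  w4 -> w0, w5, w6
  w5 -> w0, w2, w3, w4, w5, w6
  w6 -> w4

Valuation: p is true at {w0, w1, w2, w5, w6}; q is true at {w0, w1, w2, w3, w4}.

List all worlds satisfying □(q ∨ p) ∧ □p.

{w4}

w0: □(q ∨ p) is T, □p is F. ✗
w1: □(q ∨ p) is T, □p is F. ✗
w2: □(q ∨ p) is T, □p is F. ✗
w3: □(q ∨ p) is T, □p is F. ✗
w4: □(q ∨ p) is T, □p is T. ✓
w5: □(q ∨ p) is T, □p is F. ✗
w6: □(q ∨ p) is T, □p is F. ✗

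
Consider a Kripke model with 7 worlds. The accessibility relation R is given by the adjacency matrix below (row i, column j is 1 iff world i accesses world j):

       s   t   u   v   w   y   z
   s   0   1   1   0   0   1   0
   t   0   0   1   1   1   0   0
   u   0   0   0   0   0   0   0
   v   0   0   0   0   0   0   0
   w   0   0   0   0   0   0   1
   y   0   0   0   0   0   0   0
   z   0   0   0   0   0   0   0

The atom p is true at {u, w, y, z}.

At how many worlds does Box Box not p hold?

s: successors {t, u, y}; Box not p there: t:F, u:T, y:T. ✗
t: successors {u, v, w}; Box not p there: u:T, v:T, w:F. ✗
u: no successors, so Box Box not p holds vacuously. ✓
v: no successors, so Box Box not p holds vacuously. ✓
w: successors {z}; Box not p there: z:T. ✓
y: no successors, so Box Box not p holds vacuously. ✓
z: no successors, so Box Box not p holds vacuously. ✓
Satisfying worlds: {u, v, w, y, z}.

5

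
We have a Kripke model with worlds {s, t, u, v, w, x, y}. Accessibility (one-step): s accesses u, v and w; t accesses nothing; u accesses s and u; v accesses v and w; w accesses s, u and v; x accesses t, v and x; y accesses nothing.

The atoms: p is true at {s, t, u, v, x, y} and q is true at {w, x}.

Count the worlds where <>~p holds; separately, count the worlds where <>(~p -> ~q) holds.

For <>~p:
s: successors {u, v, w}; ~p there: u:F, v:F, w:T. ✓
t: no successors, so <>~p fails. ✗
u: successors {s, u}; ~p there: s:F, u:F. ✗
v: successors {v, w}; ~p there: v:F, w:T. ✓
w: successors {s, u, v}; ~p there: s:F, u:F, v:F. ✗
x: successors {t, v, x}; ~p there: t:F, v:F, x:F. ✗
y: no successors, so <>~p fails. ✗
— 2 worlds.
For <>(~p -> ~q):
s: successors {u, v, w}; ~p -> ~q there: u:T, v:T, w:F. ✓
t: no successors, so <>(~p -> ~q) fails. ✗
u: successors {s, u}; ~p -> ~q there: s:T, u:T. ✓
v: successors {v, w}; ~p -> ~q there: v:T, w:F. ✓
w: successors {s, u, v}; ~p -> ~q there: s:T, u:T, v:T. ✓
x: successors {t, v, x}; ~p -> ~q there: t:T, v:T, x:T. ✓
y: no successors, so <>(~p -> ~q) fails. ✗
— 5 worlds.

2 and 5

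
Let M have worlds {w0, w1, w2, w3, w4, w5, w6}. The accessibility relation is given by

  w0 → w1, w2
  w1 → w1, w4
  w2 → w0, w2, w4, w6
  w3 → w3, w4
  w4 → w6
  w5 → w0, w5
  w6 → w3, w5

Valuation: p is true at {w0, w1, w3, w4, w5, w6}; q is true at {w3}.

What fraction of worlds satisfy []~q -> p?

6/7

w0: []~q is T, p is T. ✓
w1: []~q is T, p is T. ✓
w2: []~q is T, p is F. ✗
w3: []~q is F, p is T. ✓
w4: []~q is T, p is T. ✓
w5: []~q is T, p is T. ✓
w6: []~q is F, p is T. ✓
That's 6 of 7 worlds, so 6/7.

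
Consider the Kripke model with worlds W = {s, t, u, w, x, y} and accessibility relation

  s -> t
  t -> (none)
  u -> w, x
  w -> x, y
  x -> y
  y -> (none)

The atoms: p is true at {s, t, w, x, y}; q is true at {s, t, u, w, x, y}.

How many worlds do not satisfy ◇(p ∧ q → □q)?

2

s: successors {t}; p ∧ q → □q there: t:T. ✓
t: no successors, so ◇(p ∧ q → □q) fails. ✗
u: successors {w, x}; p ∧ q → □q there: w:T, x:T. ✓
w: successors {x, y}; p ∧ q → □q there: x:T, y:T. ✓
x: successors {y}; p ∧ q → □q there: y:T. ✓
y: no successors, so ◇(p ∧ q → □q) fails. ✗
Satisfying worlds: {s, u, w, x}.
So ◇(p ∧ q → □q) fails at the other 2 worlds.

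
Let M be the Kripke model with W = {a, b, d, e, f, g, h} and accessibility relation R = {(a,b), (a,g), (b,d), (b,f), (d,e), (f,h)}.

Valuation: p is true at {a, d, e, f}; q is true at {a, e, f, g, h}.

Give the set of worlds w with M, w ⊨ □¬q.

{e, g, h}

a: successors {b, g}; ¬q there: b:T, g:F. ✗
b: successors {d, f}; ¬q there: d:T, f:F. ✗
d: successors {e}; ¬q there: e:F. ✗
e: no successors, so □¬q holds vacuously. ✓
f: successors {h}; ¬q there: h:F. ✗
g: no successors, so □¬q holds vacuously. ✓
h: no successors, so □¬q holds vacuously. ✓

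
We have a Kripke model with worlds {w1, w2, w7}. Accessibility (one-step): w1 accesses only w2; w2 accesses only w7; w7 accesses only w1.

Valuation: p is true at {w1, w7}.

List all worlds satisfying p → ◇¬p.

{w1, w2}

w1: p is T, ◇¬p is T. ✓
w2: p is F, ◇¬p is F. ✓
w7: p is T, ◇¬p is F. ✗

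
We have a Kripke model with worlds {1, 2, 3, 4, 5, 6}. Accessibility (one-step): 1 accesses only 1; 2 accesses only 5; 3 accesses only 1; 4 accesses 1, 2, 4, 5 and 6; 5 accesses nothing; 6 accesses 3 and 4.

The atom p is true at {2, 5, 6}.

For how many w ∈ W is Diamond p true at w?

1: successors {1}; p there: 1:F. ✗
2: successors {5}; p there: 5:T. ✓
3: successors {1}; p there: 1:F. ✗
4: successors {1, 2, 4, 5, 6}; p there: 1:F, 2:T, 4:F, 5:T, 6:T. ✓
5: no successors, so Diamond p fails. ✗
6: successors {3, 4}; p there: 3:F, 4:F. ✗
Satisfying worlds: {2, 4}.

2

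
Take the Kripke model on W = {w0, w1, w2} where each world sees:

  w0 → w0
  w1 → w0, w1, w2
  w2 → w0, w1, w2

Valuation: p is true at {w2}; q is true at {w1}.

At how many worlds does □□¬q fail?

2

w0: successors {w0}; □¬q there: w0:T. ✓
w1: successors {w0, w1, w2}; □¬q there: w0:T, w1:F, w2:F. ✗
w2: successors {w0, w1, w2}; □¬q there: w0:T, w1:F, w2:F. ✗
Satisfying worlds: {w0}.
So □□¬q fails at the other 2 worlds.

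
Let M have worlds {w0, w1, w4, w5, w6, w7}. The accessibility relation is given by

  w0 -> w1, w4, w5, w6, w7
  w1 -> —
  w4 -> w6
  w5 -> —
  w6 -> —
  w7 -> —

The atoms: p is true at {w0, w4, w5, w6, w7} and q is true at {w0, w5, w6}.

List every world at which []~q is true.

w0: successors {w1, w4, w5, w6, w7}; ~q there: w1:T, w4:T, w5:F, w6:F, w7:T. ✗
w1: no successors, so []~q holds vacuously. ✓
w4: successors {w6}; ~q there: w6:F. ✗
w5: no successors, so []~q holds vacuously. ✓
w6: no successors, so []~q holds vacuously. ✓
w7: no successors, so []~q holds vacuously. ✓

{w1, w5, w6, w7}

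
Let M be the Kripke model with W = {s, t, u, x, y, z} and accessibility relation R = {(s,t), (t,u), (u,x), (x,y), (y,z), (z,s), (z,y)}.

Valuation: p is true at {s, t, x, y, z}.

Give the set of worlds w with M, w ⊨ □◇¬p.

s: successors {t}; ◇¬p there: t:T. ✓
t: successors {u}; ◇¬p there: u:F. ✗
u: successors {x}; ◇¬p there: x:F. ✗
x: successors {y}; ◇¬p there: y:F. ✗
y: successors {z}; ◇¬p there: z:F. ✗
z: successors {s, y}; ◇¬p there: s:F, y:F. ✗

{s}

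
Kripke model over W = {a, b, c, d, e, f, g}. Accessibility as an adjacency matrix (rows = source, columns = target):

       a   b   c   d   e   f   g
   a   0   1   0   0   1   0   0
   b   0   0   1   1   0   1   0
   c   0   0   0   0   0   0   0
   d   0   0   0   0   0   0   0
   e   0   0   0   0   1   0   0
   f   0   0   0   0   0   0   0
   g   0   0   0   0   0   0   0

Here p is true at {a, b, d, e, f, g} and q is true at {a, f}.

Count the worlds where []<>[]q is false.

a: successors {b, e}; <>[]q there: b:T, e:F. ✗
b: successors {c, d, f}; <>[]q there: c:F, d:F, f:F. ✗
c: no successors, so []<>[]q holds vacuously. ✓
d: no successors, so []<>[]q holds vacuously. ✓
e: successors {e}; <>[]q there: e:F. ✗
f: no successors, so []<>[]q holds vacuously. ✓
g: no successors, so []<>[]q holds vacuously. ✓
Satisfying worlds: {c, d, f, g}.
So []<>[]q fails at the other 3 worlds.

3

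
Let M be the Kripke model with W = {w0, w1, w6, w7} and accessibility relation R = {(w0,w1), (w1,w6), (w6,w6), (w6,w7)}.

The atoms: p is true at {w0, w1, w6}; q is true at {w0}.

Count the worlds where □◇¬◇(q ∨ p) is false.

w0: successors {w1}; ◇¬◇(q ∨ p) there: w1:F. ✗
w1: successors {w6}; ◇¬◇(q ∨ p) there: w6:T. ✓
w6: successors {w6, w7}; ◇¬◇(q ∨ p) there: w6:T, w7:F. ✗
w7: no successors, so □◇¬◇(q ∨ p) holds vacuously. ✓
Satisfying worlds: {w1, w7}.
So □◇¬◇(q ∨ p) fails at the other 2 worlds.

2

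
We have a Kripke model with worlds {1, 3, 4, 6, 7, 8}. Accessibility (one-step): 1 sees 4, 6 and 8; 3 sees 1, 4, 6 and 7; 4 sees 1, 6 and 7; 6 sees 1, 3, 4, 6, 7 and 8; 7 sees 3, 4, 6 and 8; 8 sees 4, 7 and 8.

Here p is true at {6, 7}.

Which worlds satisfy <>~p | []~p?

{1, 3, 4, 6, 7, 8}

1: <>~p is T, []~p is F. ✓
3: <>~p is T, []~p is F. ✓
4: <>~p is T, []~p is F. ✓
6: <>~p is T, []~p is F. ✓
7: <>~p is T, []~p is F. ✓
8: <>~p is T, []~p is F. ✓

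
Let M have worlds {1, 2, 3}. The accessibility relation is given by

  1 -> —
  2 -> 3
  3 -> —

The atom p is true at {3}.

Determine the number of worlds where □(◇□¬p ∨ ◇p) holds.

1: no successors, so □(◇□¬p ∨ ◇p) holds vacuously. ✓
2: successors {3}; ◇□¬p ∨ ◇p there: 3:F. ✗
3: no successors, so □(◇□¬p ∨ ◇p) holds vacuously. ✓
Satisfying worlds: {1, 3}.

2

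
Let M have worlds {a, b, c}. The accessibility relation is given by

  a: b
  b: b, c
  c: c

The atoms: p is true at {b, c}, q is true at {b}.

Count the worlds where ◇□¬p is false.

a: successors {b}; □¬p there: b:F. ✗
b: successors {b, c}; □¬p there: b:F, c:F. ✗
c: successors {c}; □¬p there: c:F. ✗
Satisfying worlds: ∅.
So ◇□¬p fails at the other 3 worlds.

3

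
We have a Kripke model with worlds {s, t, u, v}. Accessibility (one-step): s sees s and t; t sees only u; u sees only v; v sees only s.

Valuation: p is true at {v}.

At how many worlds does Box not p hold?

3

s: successors {s, t}; not p there: s:T, t:T. ✓
t: successors {u}; not p there: u:T. ✓
u: successors {v}; not p there: v:F. ✗
v: successors {s}; not p there: s:T. ✓
Satisfying worlds: {s, t, v}.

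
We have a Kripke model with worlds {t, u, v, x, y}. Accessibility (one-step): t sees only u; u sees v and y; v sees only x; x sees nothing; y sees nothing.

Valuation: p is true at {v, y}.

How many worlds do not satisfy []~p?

t: successors {u}; ~p there: u:T. ✓
u: successors {v, y}; ~p there: v:F, y:F. ✗
v: successors {x}; ~p there: x:T. ✓
x: no successors, so []~p holds vacuously. ✓
y: no successors, so []~p holds vacuously. ✓
Satisfying worlds: {t, v, x, y}.
So []~p fails at the other 1 world.

1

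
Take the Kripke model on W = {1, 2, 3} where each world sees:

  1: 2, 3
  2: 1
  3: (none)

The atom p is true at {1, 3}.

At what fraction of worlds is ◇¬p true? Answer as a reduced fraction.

1: successors {2, 3}; ¬p there: 2:T, 3:F. ✓
2: successors {1}; ¬p there: 1:F. ✗
3: no successors, so ◇¬p fails. ✗
That's 1 of 3 worlds, so 1/3.

1/3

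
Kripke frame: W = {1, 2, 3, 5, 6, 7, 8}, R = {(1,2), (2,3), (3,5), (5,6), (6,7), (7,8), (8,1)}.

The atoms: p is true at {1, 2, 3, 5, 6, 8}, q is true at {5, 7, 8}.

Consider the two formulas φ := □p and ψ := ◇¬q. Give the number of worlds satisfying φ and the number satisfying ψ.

For □p:
1: successors {2}; p there: 2:T. ✓
2: successors {3}; p there: 3:T. ✓
3: successors {5}; p there: 5:T. ✓
5: successors {6}; p there: 6:T. ✓
6: successors {7}; p there: 7:F. ✗
7: successors {8}; p there: 8:T. ✓
8: successors {1}; p there: 1:T. ✓
— 6 worlds.
For ◇¬q:
1: successors {2}; ¬q there: 2:T. ✓
2: successors {3}; ¬q there: 3:T. ✓
3: successors {5}; ¬q there: 5:F. ✗
5: successors {6}; ¬q there: 6:T. ✓
6: successors {7}; ¬q there: 7:F. ✗
7: successors {8}; ¬q there: 8:F. ✗
8: successors {1}; ¬q there: 1:T. ✓
— 4 worlds.

6 and 4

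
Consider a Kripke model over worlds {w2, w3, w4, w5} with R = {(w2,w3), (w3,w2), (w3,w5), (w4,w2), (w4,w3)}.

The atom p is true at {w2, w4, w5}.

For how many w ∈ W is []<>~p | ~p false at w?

w2: []<>~p is F, ~p is F. ✗
w3: []<>~p is F, ~p is T. ✓
w4: []<>~p is F, ~p is F. ✗
w5: []<>~p is T, ~p is F. ✓
Satisfying worlds: {w3, w5}.
So []<>~p | ~p fails at the other 2 worlds.

2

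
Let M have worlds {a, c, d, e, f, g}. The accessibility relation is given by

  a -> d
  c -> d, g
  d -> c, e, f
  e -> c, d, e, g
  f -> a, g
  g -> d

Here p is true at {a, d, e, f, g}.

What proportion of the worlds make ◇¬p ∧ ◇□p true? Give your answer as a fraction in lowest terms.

1/3

a: ◇¬p is F, ◇□p is F. ✗
c: ◇¬p is F, ◇□p is T. ✗
d: ◇¬p is T, ◇□p is T. ✓
e: ◇¬p is T, ◇□p is T. ✓
f: ◇¬p is F, ◇□p is T. ✗
g: ◇¬p is F, ◇□p is F. ✗
That's 2 of 6 worlds, so 2/6 = 1/3.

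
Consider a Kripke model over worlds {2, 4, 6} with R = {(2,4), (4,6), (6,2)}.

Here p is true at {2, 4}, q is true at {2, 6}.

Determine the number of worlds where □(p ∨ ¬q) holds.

2

2: successors {4}; p ∨ ¬q there: 4:T. ✓
4: successors {6}; p ∨ ¬q there: 6:F. ✗
6: successors {2}; p ∨ ¬q there: 2:T. ✓
Satisfying worlds: {2, 6}.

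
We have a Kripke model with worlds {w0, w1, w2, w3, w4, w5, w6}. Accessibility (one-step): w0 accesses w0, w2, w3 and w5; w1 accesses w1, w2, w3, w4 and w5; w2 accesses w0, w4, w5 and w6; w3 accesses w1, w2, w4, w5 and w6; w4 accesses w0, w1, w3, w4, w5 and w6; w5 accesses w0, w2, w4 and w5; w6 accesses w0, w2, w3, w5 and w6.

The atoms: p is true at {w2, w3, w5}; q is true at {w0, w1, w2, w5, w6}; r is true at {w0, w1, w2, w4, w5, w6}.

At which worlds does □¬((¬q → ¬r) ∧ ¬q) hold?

w0: successors {w0, w2, w3, w5}; ¬((¬q → ¬r) ∧ ¬q) there: w0:T, w2:T, w3:F, w5:T. ✗
w1: successors {w1, w2, w3, w4, w5}; ¬((¬q → ¬r) ∧ ¬q) there: w1:T, w2:T, w3:F, w4:T, w5:T. ✗
w2: successors {w0, w4, w5, w6}; ¬((¬q → ¬r) ∧ ¬q) there: w0:T, w4:T, w5:T, w6:T. ✓
w3: successors {w1, w2, w4, w5, w6}; ¬((¬q → ¬r) ∧ ¬q) there: w1:T, w2:T, w4:T, w5:T, w6:T. ✓
w4: successors {w0, w1, w3, w4, w5, w6}; ¬((¬q → ¬r) ∧ ¬q) there: w0:T, w1:T, w3:F, w4:T, w5:T, w6:T. ✗
w5: successors {w0, w2, w4, w5}; ¬((¬q → ¬r) ∧ ¬q) there: w0:T, w2:T, w4:T, w5:T. ✓
w6: successors {w0, w2, w3, w5, w6}; ¬((¬q → ¬r) ∧ ¬q) there: w0:T, w2:T, w3:F, w5:T, w6:T. ✗

{w2, w3, w5}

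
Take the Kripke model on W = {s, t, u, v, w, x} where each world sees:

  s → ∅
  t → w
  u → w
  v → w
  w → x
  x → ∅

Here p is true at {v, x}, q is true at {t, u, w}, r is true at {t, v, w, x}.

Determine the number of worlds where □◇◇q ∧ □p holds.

2

s: □◇◇q is T, □p is T. ✓
t: □◇◇q is F, □p is F. ✗
u: □◇◇q is F, □p is F. ✗
v: □◇◇q is F, □p is F. ✗
w: □◇◇q is F, □p is T. ✗
x: □◇◇q is T, □p is T. ✓
Satisfying worlds: {s, x}.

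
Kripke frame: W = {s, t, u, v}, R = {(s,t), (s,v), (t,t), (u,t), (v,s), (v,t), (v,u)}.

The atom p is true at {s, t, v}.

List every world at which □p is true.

{s, t, u}

s: successors {t, v}; p there: t:T, v:T. ✓
t: successors {t}; p there: t:T. ✓
u: successors {t}; p there: t:T. ✓
v: successors {s, t, u}; p there: s:T, t:T, u:F. ✗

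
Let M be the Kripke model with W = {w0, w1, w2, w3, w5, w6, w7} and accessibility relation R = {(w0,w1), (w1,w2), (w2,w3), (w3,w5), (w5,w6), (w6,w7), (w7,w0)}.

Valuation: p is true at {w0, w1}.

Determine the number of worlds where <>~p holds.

5

w0: successors {w1}; ~p there: w1:F. ✗
w1: successors {w2}; ~p there: w2:T. ✓
w2: successors {w3}; ~p there: w3:T. ✓
w3: successors {w5}; ~p there: w5:T. ✓
w5: successors {w6}; ~p there: w6:T. ✓
w6: successors {w7}; ~p there: w7:T. ✓
w7: successors {w0}; ~p there: w0:F. ✗
Satisfying worlds: {w1, w2, w3, w5, w6}.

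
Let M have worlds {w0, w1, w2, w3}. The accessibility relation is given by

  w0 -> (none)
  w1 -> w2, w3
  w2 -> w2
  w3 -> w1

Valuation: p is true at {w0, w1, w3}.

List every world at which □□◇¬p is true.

w0: no successors, so □□◇¬p holds vacuously. ✓
w1: successors {w2, w3}; □◇¬p there: w2:T, w3:T. ✓
w2: successors {w2}; □◇¬p there: w2:T. ✓
w3: successors {w1}; □◇¬p there: w1:F. ✗

{w0, w1, w2}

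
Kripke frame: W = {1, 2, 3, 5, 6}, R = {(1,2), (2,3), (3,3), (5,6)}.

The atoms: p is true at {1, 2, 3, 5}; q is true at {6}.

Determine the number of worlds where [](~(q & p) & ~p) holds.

2

1: successors {2}; ~(q & p) & ~p there: 2:F. ✗
2: successors {3}; ~(q & p) & ~p there: 3:F. ✗
3: successors {3}; ~(q & p) & ~p there: 3:F. ✗
5: successors {6}; ~(q & p) & ~p there: 6:T. ✓
6: no successors, so [](~(q & p) & ~p) holds vacuously. ✓
Satisfying worlds: {5, 6}.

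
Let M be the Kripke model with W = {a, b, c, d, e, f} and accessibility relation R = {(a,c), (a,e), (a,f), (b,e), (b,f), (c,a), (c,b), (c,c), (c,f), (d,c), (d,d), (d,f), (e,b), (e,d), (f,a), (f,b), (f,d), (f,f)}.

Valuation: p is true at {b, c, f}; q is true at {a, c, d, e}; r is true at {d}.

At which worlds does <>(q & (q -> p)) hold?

{a, c, d}

a: successors {c, e, f}; q & (q -> p) there: c:T, e:F, f:F. ✓
b: successors {e, f}; q & (q -> p) there: e:F, f:F. ✗
c: successors {a, b, c, f}; q & (q -> p) there: a:F, b:F, c:T, f:F. ✓
d: successors {c, d, f}; q & (q -> p) there: c:T, d:F, f:F. ✓
e: successors {b, d}; q & (q -> p) there: b:F, d:F. ✗
f: successors {a, b, d, f}; q & (q -> p) there: a:F, b:F, d:F, f:F. ✗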